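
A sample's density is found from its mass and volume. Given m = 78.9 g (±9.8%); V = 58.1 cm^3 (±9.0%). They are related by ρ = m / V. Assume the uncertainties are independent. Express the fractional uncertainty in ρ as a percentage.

Products/powers → add relative errors in quadrature, weighted by exponent:
  (1·δm/m)² = (1×0.0980)² = 0.00960;  (-1·δV/V)² = (-1×0.0900)² = 0.00810
δρ/ρ = √(0.0177) = 0.133

13.3%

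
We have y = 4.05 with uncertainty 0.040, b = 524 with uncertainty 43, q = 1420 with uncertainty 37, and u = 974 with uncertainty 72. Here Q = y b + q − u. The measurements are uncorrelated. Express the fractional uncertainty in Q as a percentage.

Let p = y·b = 2120. δp/p = √((1·δy/y)² + (1·δb/b)²) = √(9.75e-05 + 0.00673) = 0.0827, so δp = 175.
Q = p + q − u: δQ = √(δp² + δq² + δu²) = √(30800 + 1370 + 5180) = 193
Q = 2570, so δQ/Q = 193/2570 = 0.0752.

7.52%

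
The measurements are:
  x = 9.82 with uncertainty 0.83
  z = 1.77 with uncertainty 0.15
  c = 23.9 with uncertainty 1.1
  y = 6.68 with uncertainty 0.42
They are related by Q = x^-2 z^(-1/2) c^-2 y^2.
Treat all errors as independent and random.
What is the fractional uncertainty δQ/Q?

Q is a product of powers, so relative uncertainties combine in quadrature:
  (-2·δx/x)² = (-2×0.0845)² = 0.0286;  (−½·δz/z)² = (-0.5×0.0847)² = 0.00180;  (-2·δc/c)² = (-2×0.0460)² = 0.00847;  (2·δy/y)² = (2×0.0629)² = 0.0158
δQ/Q = √(0.0547) = 0.234

0.234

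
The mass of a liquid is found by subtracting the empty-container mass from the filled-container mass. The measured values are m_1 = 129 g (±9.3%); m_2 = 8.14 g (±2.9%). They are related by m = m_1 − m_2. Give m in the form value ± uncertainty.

121 ± 12.0 g

Each term contributes (cᵢ δxᵢ)² to (δm)²:
  (δm_1)² = 144;  (δm_2)² = 0.0557
δm = √(144) = 12.0 g
m = 121 g.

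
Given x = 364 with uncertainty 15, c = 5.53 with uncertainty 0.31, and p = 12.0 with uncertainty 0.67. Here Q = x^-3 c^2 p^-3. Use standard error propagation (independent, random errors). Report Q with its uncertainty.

Since Q is a product/quotient, work with relative uncertainties:
  (-3·δx/x)² = (-3×0.0412)² = 0.0153;  (2·δc/c)² = (2×0.0561)² = 0.0126;  (-3·δp/p)² = (-3×0.0558)² = 0.0281
δQ/Q = √(0.0559) = 0.236
Q = 3.67e-10, so δQ = 0.236 × 3.67e-10 = 8.68e-11.

(3.67 ± 0.868) × 10^-10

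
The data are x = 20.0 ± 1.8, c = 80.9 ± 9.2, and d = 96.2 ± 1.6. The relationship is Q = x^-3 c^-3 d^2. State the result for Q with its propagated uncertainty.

Relative error in a monomial: (δQ/Q)² = Σ (nᵢ · δxᵢ/xᵢ)².
  (-3·δx/x)² = (-3×0.0900)² = 0.0729;  (-3·δc/c)² = (-3×0.114)² = 0.116;  (2·δd/d)² = (2×0.0166)² = 0.00111
δQ/Q = √(0.190) = 0.436
Q = 2.18e-06, so δQ = 0.436 × 2.18e-06 = 9.53e-07.

(2.18 ± 0.953) × 10^-6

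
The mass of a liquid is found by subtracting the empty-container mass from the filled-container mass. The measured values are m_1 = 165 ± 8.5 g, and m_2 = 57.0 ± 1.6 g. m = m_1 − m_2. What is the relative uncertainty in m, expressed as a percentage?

m is a linear combination, so absolute uncertainties add in quadrature:
  (δm_1)² = 72.2;  (δm_2)² = 2.56
δm = √(74.8) = 8.65 g
m = 108 g, so δm/m = 8.65/108 = 0.0801.

8.01%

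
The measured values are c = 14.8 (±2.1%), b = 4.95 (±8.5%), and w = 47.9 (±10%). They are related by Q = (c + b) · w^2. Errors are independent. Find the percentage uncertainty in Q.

20.2%

Let u = c + b = 19.8. δu = √(δc² + δb²) = √(0.0966 + 0.177) = 0.523, so δu/u = 0.0265.
Q is then a monomial in u, w:
δQ/Q = √((δu/u)² + (2·δw/w)²) = √(0.000701 + 0.0400) = 0.202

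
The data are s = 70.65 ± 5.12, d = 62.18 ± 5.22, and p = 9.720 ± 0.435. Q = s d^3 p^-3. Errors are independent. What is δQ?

For a monomial Q ∝ s, d^3, p^-3, fractional errors add in quadrature:
  (1·δs/s)² = (1×0.0725)² = 0.00525;  (3·δd/d)² = (3×0.0839)² = 0.0634;  (-3·δp/p)² = (-3×0.0448)² = 0.0180
δQ/Q = √(0.0867) = 0.294
Q = 18500, so δQ = 0.294 × 18500 = 5450.

5450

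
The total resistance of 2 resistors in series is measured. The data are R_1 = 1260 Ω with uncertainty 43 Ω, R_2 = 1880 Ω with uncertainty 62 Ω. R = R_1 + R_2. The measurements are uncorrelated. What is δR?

Sums and differences: (δR)² = Σ (cᵢ δxᵢ)².
  (δR_1)² = 1850;  (δR_2)² = 3840
δR = √(5690) = 75.5 Ω

75.5 Ω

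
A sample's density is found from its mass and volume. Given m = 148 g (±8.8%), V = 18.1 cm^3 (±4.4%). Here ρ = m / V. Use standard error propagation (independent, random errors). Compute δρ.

0.804 g/cm^3

Since ρ is a product/quotient, work with relative uncertainties:
  (1·δm/m)² = (1×0.0880)² = 0.00774;  (-1·δV/V)² = (-1×0.0440)² = 0.00194
δρ/ρ = √(0.00968) = 0.0984
ρ = 8.18 g/cm^3, so δρ = 0.0984 × 8.18 = 0.804 g/cm^3.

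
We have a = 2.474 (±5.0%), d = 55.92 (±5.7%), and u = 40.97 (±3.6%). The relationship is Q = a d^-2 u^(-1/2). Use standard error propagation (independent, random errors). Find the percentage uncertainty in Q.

12.6%

Relative error in a monomial: (δQ/Q)² = Σ (nᵢ · δxᵢ/xᵢ)².
  (1·δa/a)² = (1×0.0500)² = 0.00250;  (-2·δd/d)² = (-2×0.0570)² = 0.0130;  (−½·δu/u)² = (-0.5×0.0360)² = 0.000324
δQ/Q = √(0.0158) = 0.126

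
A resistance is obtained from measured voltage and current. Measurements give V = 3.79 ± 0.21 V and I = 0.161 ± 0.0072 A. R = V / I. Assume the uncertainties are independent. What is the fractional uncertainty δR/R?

0.0712

Each factor contributes (exponent × relative error)² to (δR/R)²:
  (1·δV/V)² = (1×0.0554)² = 0.00307;  (-1·δI/I)² = (-1×0.0447)² = 0.00200
δR/R = √(0.00507) = 0.0712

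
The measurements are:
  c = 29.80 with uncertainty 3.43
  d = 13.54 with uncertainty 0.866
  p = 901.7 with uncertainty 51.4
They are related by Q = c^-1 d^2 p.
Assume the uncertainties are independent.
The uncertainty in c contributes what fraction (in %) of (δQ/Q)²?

40.3%

(δQ/Q)² = (-1·δc/c)² + (2·δd/d)² + (1·δp/p)²
  c term: (-1×0.115)² = 0.0132
  d term: (2×0.0640)² = 0.0164
  p term: (1×0.0570)² = 0.00325
Total = 0.0329. Share from c = 0.0132/0.0329 = 0.403.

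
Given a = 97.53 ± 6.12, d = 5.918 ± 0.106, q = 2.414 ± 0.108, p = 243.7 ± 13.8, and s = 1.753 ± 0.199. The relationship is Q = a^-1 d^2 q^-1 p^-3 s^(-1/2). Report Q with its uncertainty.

(7.763 ± 1.54) × 10^-9

Products/powers → add relative errors in quadrature, weighted by exponent:
  (-1·δa/a)² = (-1×0.0627)² = 0.00394;  (2·δd/d)² = (2×0.0179)² = 0.00128;  (-1·δq/q)² = (-1×0.0447)² = 0.00200;  (-3·δp/p)² = (-3×0.0566)² = 0.0289;  (−½·δs/s)² = (-0.5×0.114)² = 0.00322
δQ/Q = √(0.0393) = 0.198
Q = 7.763e-09, so δQ = 0.198 × 7.763e-09 = 1.54e-09.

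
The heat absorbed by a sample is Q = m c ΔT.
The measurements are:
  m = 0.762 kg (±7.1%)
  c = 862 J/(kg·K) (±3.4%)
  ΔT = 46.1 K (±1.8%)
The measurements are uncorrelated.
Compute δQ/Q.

0.0808

Products/powers → add relative errors in quadrature, weighted by exponent:
  (1·δm/m)² = (1×0.0710)² = 0.00504;  (1·δc/c)² = (1×0.0340)² = 0.00116;  (1·δΔT/ΔT)² = (1×0.0180)² = 0.000324
δQ/Q = √(0.00652) = 0.0808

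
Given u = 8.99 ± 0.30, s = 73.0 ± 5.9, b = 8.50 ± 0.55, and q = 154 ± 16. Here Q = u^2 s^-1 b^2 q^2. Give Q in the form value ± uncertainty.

Q is a product of powers, so relative uncertainties combine in quadrature:
  (2·δu/u)² = (2×0.0334)² = 0.00445;  (-1·δs/s)² = (-1×0.0808)² = 0.00653;  (2·δb/b)² = (2×0.0647)² = 0.0167;  (2·δq/q)² = (2×0.104)² = 0.0432
δQ/Q = √(0.0709) = 0.266
Q = 1.9e+06, so δQ = 0.266 × 1.9e+06 = 5.05e+05.

(1.90 ± 0.505) × 10^6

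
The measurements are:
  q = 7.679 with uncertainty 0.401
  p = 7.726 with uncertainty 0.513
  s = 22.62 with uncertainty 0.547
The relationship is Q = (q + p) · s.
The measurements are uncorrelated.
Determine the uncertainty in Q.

17.0

Let u = q + p = 15.41. δu = √(δq² + δp²) = √(0.161 + 0.263) = 0.651, so δu/u = 0.0423.
Q is then a monomial in u, s:
δQ/Q = √((δu/u)² + (1·δs/s)²) = √(0.00179 + 0.000585) = 0.0487
Q = 348.5, so δQ = 0.0487 × 348.5 = 17.0.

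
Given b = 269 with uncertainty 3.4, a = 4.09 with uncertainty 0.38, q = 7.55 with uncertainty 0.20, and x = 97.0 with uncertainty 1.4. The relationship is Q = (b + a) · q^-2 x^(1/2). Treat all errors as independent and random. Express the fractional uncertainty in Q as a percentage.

5.49%

Let u = b + a = 273. δu = √(δb² + δa²) = √(11.6 + 0.144) = 3.42, so δu/u = 0.0125.
Q is then a monomial in u, q, x:
δQ/Q = √((δu/u)² + (-2·δq/q)² + (½·δx/x)²) = √(0.000157 + 0.00281 + 5.21e-05) = 0.0549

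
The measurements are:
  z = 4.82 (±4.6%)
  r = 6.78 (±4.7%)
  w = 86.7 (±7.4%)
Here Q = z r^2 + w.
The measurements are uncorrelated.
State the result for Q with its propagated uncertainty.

Let p = z·r^2 = 222. δp/p = √((1·δz/z)² + (2·δr/r)²) = √(0.00212 + 0.00884) = 0.105, so δp = 23.2.
Q = p + w: δQ = √(δp² + δw²) = √(538 + 41.2) = 24.1
Q = 308.

308 ± 24.1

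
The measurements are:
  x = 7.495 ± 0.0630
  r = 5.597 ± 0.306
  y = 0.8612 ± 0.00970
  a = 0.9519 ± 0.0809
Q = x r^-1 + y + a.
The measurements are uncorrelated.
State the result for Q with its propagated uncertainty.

Let p = x·r^-1 = 1.339. δp/p = √((1·δx/x)² + (-1·δr/r)²) = √(7.07e-05 + 0.00299) = 0.0553, so δp = 0.0741.
Q = p + y + a: δQ = √(δp² + δy² + δa²) = √(0.00549 + 9.41e-05 + 0.00654) = 0.110
Q = 3.152.

3.152 ± 0.110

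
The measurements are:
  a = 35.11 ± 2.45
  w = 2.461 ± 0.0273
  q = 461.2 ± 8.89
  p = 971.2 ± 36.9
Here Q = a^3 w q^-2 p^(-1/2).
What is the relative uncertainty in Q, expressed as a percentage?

21.4%

Products/powers → add relative errors in quadrature, weighted by exponent:
  (3·δa/a)² = (3×0.0698)² = 0.0438;  (1·δw/w)² = (1×0.0111)² = 0.000123;  (-2·δq/q)² = (-2×0.0193)² = 0.00149;  (−½·δp/p)² = (-0.5×0.0380)² = 0.000361
δQ/Q = √(0.0458) = 0.214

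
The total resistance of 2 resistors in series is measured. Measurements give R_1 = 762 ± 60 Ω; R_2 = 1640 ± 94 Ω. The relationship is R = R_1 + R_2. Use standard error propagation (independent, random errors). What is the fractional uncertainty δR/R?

Each term contributes (cᵢ δxᵢ)² to (δR)²:
  (δR_1)² = 3600;  (δR_2)² = 8840
δR = √(12400) = 112 Ω
R = 2400 Ω, so δR/R = 112/2400 = 0.0464.

0.0464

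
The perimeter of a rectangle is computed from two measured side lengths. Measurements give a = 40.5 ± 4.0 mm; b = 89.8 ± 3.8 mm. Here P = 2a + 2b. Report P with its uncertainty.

261 ± 11.0 mm

Each term contributes (cᵢ δxᵢ)² to (δP)²:
  (2·δa)² = 64.0;  (2·δb)² = 57.8
δP = √(122) = 11.0 mm
P = 261 mm.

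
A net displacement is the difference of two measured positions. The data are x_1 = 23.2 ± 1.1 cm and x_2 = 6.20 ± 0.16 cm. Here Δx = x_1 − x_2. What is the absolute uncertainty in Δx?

1.11 cm

Absolute uncertainties add in quadrature for a linear combination:
  (δx_1)² = 1.21;  (δx_2)² = 0.0256
δΔx = √(1.24) = 1.11 cm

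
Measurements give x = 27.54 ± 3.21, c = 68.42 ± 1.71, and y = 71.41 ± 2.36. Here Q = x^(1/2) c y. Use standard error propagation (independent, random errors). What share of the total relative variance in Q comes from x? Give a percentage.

66.4%

(δQ/Q)² = (½·δx/x)² + (1·δc/c)² + (1·δy/y)²
  x term: (0.5×0.117)² = 0.00340
  c term: (1×0.0250)² = 0.000625
  y term: (1×0.0330)² = 0.00109
Total = 0.00511. Share from x = 0.00340/0.00511 = 0.664.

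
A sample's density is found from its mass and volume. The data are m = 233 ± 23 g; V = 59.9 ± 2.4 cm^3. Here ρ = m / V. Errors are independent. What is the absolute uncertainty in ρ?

0.414 g/cm^3

For a monomial ρ ∝ m, V^-1, fractional errors add in quadrature:
  (1·δm/m)² = (1×0.0987)² = 0.00974;  (-1·δV/V)² = (-1×0.0401)² = 0.00161
δρ/ρ = √(0.0113) = 0.107
ρ = 3.89 g/cm^3, so δρ = 0.107 × 3.89 = 0.414 g/cm^3.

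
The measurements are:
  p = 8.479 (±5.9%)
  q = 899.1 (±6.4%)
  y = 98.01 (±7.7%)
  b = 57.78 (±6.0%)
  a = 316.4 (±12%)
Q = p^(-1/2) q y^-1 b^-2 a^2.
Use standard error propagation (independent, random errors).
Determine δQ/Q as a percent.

28.8%

Each factor contributes (exponent × relative error)² to (δQ/Q)²:
  (−½·δp/p)² = (-0.5×0.0590)² = 0.000870;  (1·δq/q)² = (1×0.0640)² = 0.00410;  (-1·δy/y)² = (-1×0.0770)² = 0.00593;  (-2·δb/b)² = (-2×0.0600)² = 0.0144;  (2·δa/a)² = (2×0.120)² = 0.0576
δQ/Q = √(0.0829) = 0.288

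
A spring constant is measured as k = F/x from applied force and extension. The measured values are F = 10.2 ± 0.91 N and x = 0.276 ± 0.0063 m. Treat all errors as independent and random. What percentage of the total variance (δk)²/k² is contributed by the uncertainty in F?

93.9%

(δk/k)² = (1·δF/F)² + (-1·δx/x)²
  F term: (1×0.0892)² = 0.00796
  x term: (-1×0.0228)² = 0.000521
Total = 0.00848. Share from F = 0.00796/0.00848 = 0.939.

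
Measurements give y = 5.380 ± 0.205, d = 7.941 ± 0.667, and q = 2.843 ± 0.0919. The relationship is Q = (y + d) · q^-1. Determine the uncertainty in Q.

0.288

Let u = y + d = 13.32. δu = √(δy² + δd²) = √(0.0420 + 0.445) = 0.698, so δu/u = 0.0524.
Q is then a monomial in u, q:
δQ/Q = √((δu/u)² + (-1·δq/q)²) = √(0.00274 + 0.00104) = 0.0616
Q = 4.686, so δQ = 0.0616 × 4.686 = 0.288.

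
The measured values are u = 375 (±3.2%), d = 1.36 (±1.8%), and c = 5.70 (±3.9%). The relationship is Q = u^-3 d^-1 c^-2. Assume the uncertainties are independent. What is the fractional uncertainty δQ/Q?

0.125

Products/powers → add relative errors in quadrature, weighted by exponent:
  (-3·δu/u)² = (-3×0.0320)² = 0.00922;  (-1·δd/d)² = (-1×0.0180)² = 0.000324;  (-2·δc/c)² = (-2×0.0390)² = 0.00608
δQ/Q = √(0.0156) = 0.125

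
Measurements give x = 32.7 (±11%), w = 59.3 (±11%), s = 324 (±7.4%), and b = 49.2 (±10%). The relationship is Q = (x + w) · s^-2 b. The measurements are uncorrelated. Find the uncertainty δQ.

Let u = x + w = 92.0. δu = √(δx² + δw²) = √(12.9 + 42.5) = 7.45, so δu/u = 0.0810.
Q is then a monomial in u, s, b:
δQ/Q = √((δu/u)² + (-2·δs/s)² + (1·δb/b)²) = √(0.00656 + 0.0219 + 0.0100) = 0.196
Q = 0.0431, so δQ = 0.196 × 0.0431 = 0.00846.

0.00846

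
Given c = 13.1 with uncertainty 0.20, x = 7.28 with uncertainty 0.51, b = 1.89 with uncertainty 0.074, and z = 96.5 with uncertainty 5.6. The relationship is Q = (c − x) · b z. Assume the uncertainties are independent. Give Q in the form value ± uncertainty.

1060 ± 125

Let u = c − x = 5.82. δu = √(δc² + δx²) = √(0.0400 + 0.260) = 0.548, so δu/u = 0.0941.
Q is then a monomial in u, b, z:
δQ/Q = √((δu/u)² + (1·δb/b)² + (1·δz/z)²) = √(0.00886 + 0.00153 + 0.00337) = 0.117
Q = 1060, so δQ = 0.117 × 1060 = 125.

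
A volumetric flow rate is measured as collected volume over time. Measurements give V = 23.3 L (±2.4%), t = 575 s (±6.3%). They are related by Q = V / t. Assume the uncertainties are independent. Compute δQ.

0.00273 L/s

Each factor contributes (exponent × relative error)² to (δQ/Q)²:
  (1·δV/V)² = (1×0.0240)² = 0.000576;  (-1·δt/t)² = (-1×0.0630)² = 0.00397
δQ/Q = √(0.00455) = 0.0674
Q = 0.0405 L/s, so δQ = 0.0674 × 0.0405 = 0.00273 L/s.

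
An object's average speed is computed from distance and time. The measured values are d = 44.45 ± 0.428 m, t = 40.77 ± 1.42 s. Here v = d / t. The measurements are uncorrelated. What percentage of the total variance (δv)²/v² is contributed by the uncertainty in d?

7.10%

(δv/v)² = (1·δd/d)² + (-1·δt/t)²
  d term: (1×0.00963)² = 9.27e-05
  t term: (-1×0.0348)² = 0.00121
Total = 0.00131. Share from d = 9.27e-05/0.00131 = 0.0710.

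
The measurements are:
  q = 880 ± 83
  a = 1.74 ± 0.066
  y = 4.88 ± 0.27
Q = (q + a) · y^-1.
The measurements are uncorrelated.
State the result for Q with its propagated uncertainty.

181 ± 19.7

Let u = q + a = 882. δu = √(δq² + δa²) = √(6890 + 0.00436) = 83.0, so δu/u = 0.0941.
Q is then a monomial in u, y:
δQ/Q = √((δu/u)² + (-1·δy/y)²) = √(0.00886 + 0.00306) = 0.109
Q = 181, so δQ = 0.109 × 181 = 19.7.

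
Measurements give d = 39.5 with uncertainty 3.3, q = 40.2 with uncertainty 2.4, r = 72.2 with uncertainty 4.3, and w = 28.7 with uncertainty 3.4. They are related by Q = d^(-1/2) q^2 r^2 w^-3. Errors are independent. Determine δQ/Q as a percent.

39.6%

Q is a product of powers, so relative uncertainties combine in quadrature:
  (−½·δd/d)² = (-0.5×0.0835)² = 0.00174;  (2·δq/q)² = (2×0.0597)² = 0.0143;  (2·δr/r)² = (2×0.0596)² = 0.0142;  (-3·δw/w)² = (-3×0.118)² = 0.126
δQ/Q = √(0.156) = 0.396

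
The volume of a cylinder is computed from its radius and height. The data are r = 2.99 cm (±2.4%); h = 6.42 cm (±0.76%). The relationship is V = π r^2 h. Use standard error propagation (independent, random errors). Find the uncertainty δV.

8.76 cm^3

Products/powers → add relative errors in quadrature, weighted by exponent:
  (2·δr/r)² = (2×0.0240)² = 0.00230;  (1·δh/h)² = (1×0.00760)² = 5.78e-05
δV/V = √(0.00236) = 0.0486
V = 180 cm^3, so δV = 0.0486 × 180 = 8.76 cm^3.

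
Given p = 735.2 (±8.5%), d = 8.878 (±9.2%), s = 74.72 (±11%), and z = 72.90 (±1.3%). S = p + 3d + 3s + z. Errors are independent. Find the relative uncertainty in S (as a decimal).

0.0635

S is a linear combination, so absolute uncertainties add in quadrature:
  (δp)² = 3910;  (3·δd)² = 6.00;  (3·δs)² = 608;  (δz)² = 0.898
δS = √(4520) = 67.2
S = 1059, so δS/S = 67.2/1059 = 0.0635.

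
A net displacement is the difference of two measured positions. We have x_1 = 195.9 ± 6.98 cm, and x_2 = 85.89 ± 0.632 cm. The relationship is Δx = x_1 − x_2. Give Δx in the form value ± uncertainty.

Each term contributes (cᵢ δxᵢ)² to (δΔx)²:
  (δx_1)² = 48.7;  (δx_2)² = 0.399
δΔx = √(49.1) = 7.01 cm
Δx = 110.0 cm.

110.0 ± 7.01 cm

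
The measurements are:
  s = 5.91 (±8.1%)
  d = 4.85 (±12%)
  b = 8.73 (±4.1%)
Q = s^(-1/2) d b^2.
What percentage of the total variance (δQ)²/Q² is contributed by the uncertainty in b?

29.5%

(δQ/Q)² = (−½·δs/s)² + (1·δd/d)² + (2·δb/b)²
  s term: (-0.5×0.0810)² = 0.00164
  d term: (1×0.120)² = 0.0144
  b term: (2×0.0410)² = 0.00672
Total = 0.0228. Share from b = 0.00672/0.0228 = 0.295.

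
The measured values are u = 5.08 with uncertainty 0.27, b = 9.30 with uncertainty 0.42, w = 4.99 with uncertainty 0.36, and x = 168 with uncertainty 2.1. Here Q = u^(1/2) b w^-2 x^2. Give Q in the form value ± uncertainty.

23800 ± 3700

For a monomial Q ∝ u^(1/2), b, w^-2, x^2, fractional errors add in quadrature:
  (½·δu/u)² = (0.5×0.0531)² = 0.000706;  (1·δb/b)² = (1×0.0452)² = 0.00204;  (-2·δw/w)² = (-2×0.0721)² = 0.0208;  (2·δx/x)² = (2×0.0125)² = 0.000625
δQ/Q = √(0.0242) = 0.156
Q = 23800, so δQ = 0.156 × 23800 = 3700.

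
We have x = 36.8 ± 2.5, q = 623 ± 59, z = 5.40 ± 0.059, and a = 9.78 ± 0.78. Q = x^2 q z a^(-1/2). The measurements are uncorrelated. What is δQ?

2.49e+05

Products/powers → add relative errors in quadrature, weighted by exponent:
  (2·δx/x)² = (2×0.0679)² = 0.0185;  (1·δq/q)² = (1×0.0947)² = 0.00897;  (1·δz/z)² = (1×0.0109)² = 0.000119;  (−½·δa/a)² = (-0.5×0.0798)² = 0.00159
δQ/Q = √(0.0291) = 0.171
Q = 1.46e+06, so δQ = 0.171 × 1.46e+06 = 2.49e+05.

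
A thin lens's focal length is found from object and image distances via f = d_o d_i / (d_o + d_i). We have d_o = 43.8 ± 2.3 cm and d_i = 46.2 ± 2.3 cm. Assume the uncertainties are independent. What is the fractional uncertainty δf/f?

∂f/∂d_o = (d_i/(d_o+d_i))² = 0.264;  ∂f/∂d_i = (d_o/(d_o+d_i))² = 0.237
δf = √((∂f/∂d_o · δd_o)² + (∂f/∂d_i · δd_i)²) = √(0.367 + 0.297) = 0.815 cm
f = 22.5 cm, so δf/f = 0.815/22.5 = 0.0362.

0.0362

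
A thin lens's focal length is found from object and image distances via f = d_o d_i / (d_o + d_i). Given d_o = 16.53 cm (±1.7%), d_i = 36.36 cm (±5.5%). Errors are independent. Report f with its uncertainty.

11.36 ± 0.236 cm

∂f/∂d_o = (d_i/(d_o+d_i))² = 0.473;  ∂f/∂d_i = (d_o/(d_o+d_i))² = 0.0977
δf = √((∂f/∂d_o · δd_o)² + (∂f/∂d_i · δd_i)²) = √(0.0176 + 0.0382) = 0.236 cm
f = 11.36 cm.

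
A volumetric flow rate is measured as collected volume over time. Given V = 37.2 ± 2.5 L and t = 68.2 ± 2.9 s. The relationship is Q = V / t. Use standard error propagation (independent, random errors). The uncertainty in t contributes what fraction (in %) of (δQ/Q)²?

28.6%

(δQ/Q)² = (1·δV/V)² + (-1·δt/t)²
  V term: (1×0.0672)² = 0.00452
  t term: (-1×0.0425)² = 0.00181
Total = 0.00632. Share from t = 0.00181/0.00632 = 0.286.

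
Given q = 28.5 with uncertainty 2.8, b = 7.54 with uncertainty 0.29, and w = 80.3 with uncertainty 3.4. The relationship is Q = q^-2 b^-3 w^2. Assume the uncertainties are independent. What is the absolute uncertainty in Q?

0.00450

Since Q is a product/quotient, work with relative uncertainties:
  (-2·δq/q)² = (-2×0.0982)² = 0.0386;  (-3·δb/b)² = (-3×0.0385)² = 0.0133;  (2·δw/w)² = (2×0.0423)² = 0.00717
δQ/Q = √(0.0591) = 0.243
Q = 0.0185, so δQ = 0.243 × 0.0185 = 0.00450.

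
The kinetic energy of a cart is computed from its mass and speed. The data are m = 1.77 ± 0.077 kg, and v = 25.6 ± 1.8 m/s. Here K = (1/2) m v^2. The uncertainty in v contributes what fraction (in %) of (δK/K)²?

(δK/K)² = (1·δm/m)² + (2·δv/v)²
  m term: (1×0.0435)² = 0.00189
  v term: (2×0.0703)² = 0.0198
Total = 0.0217. Share from v = 0.0198/0.0217 = 0.913.

91.3%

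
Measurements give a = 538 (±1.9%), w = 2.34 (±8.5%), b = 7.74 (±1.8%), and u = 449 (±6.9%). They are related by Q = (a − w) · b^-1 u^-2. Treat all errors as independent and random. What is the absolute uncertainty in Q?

4.82e-05

Let h = a − w = 536. δh = √(δa² + δw²) = √(104 + 0.0396) = 10.2, so δh/h = 0.0191.
Q is then a monomial in h, b, u:
δQ/Q = √((δh/h)² + (-1·δb/b)² + (-2·δu/u)²) = √(0.000364 + 0.000324 + 0.0190) = 0.140
Q = 0.000343, so δQ = 0.140 × 0.000343 = 4.82e-05.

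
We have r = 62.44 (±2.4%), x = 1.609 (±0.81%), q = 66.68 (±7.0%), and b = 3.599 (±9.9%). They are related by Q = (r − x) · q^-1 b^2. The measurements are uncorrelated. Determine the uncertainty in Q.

2.50

Let u = r − x = 60.83. δu = √(δr² + δx²) = √(2.25 + 0.000170) = 1.50, so δu/u = 0.0246.
Q is then a monomial in u, q, b:
δQ/Q = √((δu/u)² + (-1·δq/q)² + (2·δb/b)²) = √(0.000607 + 0.00490 + 0.0392) = 0.211
Q = 11.82, so δQ = 0.211 × 11.82 = 2.50.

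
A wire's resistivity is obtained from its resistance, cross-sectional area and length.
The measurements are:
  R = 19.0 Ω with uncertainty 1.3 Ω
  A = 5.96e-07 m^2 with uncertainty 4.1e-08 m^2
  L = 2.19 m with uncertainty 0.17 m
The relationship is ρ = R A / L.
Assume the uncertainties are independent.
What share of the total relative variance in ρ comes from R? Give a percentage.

(δρ/ρ)² = (1·δR/R)² + (1·δA/A)² + (-1·δL/L)²
  R term: (1×0.0684)² = 0.00468
  A term: (1×0.0688)² = 0.00473
  L term: (-1×0.0776)² = 0.00603
Total = 0.0154. Share from R = 0.00468/0.0154 = 0.303.

30.3%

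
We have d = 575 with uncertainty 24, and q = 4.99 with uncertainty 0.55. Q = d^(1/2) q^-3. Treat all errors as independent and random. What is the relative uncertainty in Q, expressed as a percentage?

33.1%

For a monomial Q ∝ d^(1/2), q^-3, fractional errors add in quadrature:
  (½·δd/d)² = (0.5×0.0417)² = 0.000436;  (-3·δq/q)² = (-3×0.110)² = 0.109
δQ/Q = √(0.110) = 0.331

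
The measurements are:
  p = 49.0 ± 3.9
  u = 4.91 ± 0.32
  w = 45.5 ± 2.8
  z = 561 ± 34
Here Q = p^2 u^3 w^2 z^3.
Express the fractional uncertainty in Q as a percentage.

33.4%

Each factor contributes (exponent × relative error)² to (δQ/Q)²:
  (2·δp/p)² = (2×0.0796)² = 0.0253;  (3·δu/u)² = (3×0.0652)² = 0.0382;  (2·δw/w)² = (2×0.0615)² = 0.0151;  (3·δz/z)² = (3×0.0606)² = 0.0331
δQ/Q = √(0.112) = 0.334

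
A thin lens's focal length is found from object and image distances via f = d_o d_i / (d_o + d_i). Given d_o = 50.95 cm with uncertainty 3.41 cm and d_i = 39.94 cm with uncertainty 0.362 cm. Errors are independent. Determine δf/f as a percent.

∂f/∂d_o = (d_i/(d_o+d_i))² = 0.193;  ∂f/∂d_i = (d_o/(d_o+d_i))² = 0.314
δf = √((∂f/∂d_o · δd_o)² + (∂f/∂d_i · δd_i)²) = √(0.434 + 0.0129) = 0.668 cm
f = 22.39 cm, so δf/f = 0.668/22.39 = 0.0298.

2.98%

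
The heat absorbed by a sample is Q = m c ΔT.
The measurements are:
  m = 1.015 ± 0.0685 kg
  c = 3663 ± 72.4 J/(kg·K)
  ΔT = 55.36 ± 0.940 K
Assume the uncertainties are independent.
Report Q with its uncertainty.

205800 ± 14900 J

Q is a product of powers, so relative uncertainties combine in quadrature:
  (1·δm/m)² = (1×0.0675)² = 0.00455;  (1·δc/c)² = (1×0.0198)² = 0.000391;  (1·δΔT/ΔT)² = (1×0.0170)² = 0.000288
δQ/Q = √(0.00523) = 0.0723
Q = 205800 J, so δQ = 0.0723 × 205800 = 14900 J.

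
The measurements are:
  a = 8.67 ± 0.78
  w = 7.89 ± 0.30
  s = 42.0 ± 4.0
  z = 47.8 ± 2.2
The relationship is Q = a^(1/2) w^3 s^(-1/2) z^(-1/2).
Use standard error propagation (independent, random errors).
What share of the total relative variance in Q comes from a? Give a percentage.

(δQ/Q)² = (½·δa/a)² + (3·δw/w)² + (−½·δs/s)² + (−½·δz/z)²
  a term: (0.5×0.0900)² = 0.00202
  w term: (3×0.0380)² = 0.0130
  s term: (-0.5×0.0952)² = 0.00227
  z term: (-0.5×0.0460)² = 0.000530
Total = 0.0178. Share from a = 0.00202/0.0178 = 0.113.

11.3%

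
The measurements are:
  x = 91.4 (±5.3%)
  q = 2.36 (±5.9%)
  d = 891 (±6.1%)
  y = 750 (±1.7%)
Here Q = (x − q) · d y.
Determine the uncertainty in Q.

Let u = x − q = 89.0. δu = √(δx² + δq²) = √(23.5 + 0.0194) = 4.85, so δu/u = 0.0544.
Q is then a monomial in u, d, y:
δQ/Q = √((δu/u)² + (1·δd/d)² + (1·δy/y)²) = √(0.00296 + 0.00372 + 0.000289) = 0.0835
Q = 5.95e+07, so δQ = 0.0835 × 5.95e+07 = 4.97e+06.

4.97e+06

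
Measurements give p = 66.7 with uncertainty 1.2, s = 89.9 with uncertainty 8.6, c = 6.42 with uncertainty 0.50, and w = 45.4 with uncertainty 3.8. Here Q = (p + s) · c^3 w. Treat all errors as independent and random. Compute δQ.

Let u = p + s = 157. δu = √(δp² + δs²) = √(1.44 + 74.0) = 8.68, so δu/u = 0.0554.
Q is then a monomial in u, c, w:
δQ/Q = √((δu/u)² + (3·δc/c)² + (1·δw/w)²) = √(0.00307 + 0.0546 + 0.00701) = 0.254
Q = 1.88e+06, so δQ = 0.254 × 1.88e+06 = 4.78e+05.

4.78e+05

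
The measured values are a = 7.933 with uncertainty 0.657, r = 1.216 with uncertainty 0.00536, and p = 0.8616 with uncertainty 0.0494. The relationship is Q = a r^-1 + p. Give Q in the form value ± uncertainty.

Let w = a·r^-1 = 6.524. δw/w = √((1·δa/a)² + (-1·δr/r)²) = √(0.00686 + 1.94e-05) = 0.0829, so δw = 0.541.
Q = w + p: δQ = √(δw² + δp²) = √(0.293 + 0.00244) = 0.543
Q = 7.385.

7.385 ± 0.543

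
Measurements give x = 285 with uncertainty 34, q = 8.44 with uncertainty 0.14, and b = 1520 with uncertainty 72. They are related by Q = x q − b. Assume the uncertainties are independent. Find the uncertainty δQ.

Let p = x·q = 2410. δp/p = √((1·δx/x)² + (1·δq/q)²) = √(0.0142 + 0.000275) = 0.120, so δp = 290.
Q = p − b: δQ = √(δp² + δb²) = √(83900 + 5180) = 299

299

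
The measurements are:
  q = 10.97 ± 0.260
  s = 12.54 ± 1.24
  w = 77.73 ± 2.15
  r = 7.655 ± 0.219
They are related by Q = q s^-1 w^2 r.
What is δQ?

4820

Since Q is a product/quotient, work with relative uncertainties:
  (1·δq/q)² = (1×0.0237)² = 0.000562;  (-1·δs/s)² = (-1×0.0989)² = 0.00978;  (2·δw/w)² = (2×0.0277)² = 0.00306;  (1·δr/r)² = (1×0.0286)² = 0.000818
δQ/Q = √(0.0142) = 0.119
Q = 40460, so δQ = 0.119 × 40460 = 4820.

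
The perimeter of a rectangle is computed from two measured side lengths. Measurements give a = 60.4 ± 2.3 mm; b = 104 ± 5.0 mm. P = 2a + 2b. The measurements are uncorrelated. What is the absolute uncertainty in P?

11.0 mm

Each term contributes (cᵢ δxᵢ)² to (δP)²:
  (2·δa)² = 21.2;  (2·δb)² = 100
δP = √(121) = 11.0 mm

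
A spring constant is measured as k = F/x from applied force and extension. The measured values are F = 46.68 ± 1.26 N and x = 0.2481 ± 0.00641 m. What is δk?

7.03 N/m

Products/powers → add relative errors in quadrature, weighted by exponent:
  (1·δF/F)² = (1×0.0270)² = 0.000729;  (-1·δx/x)² = (-1×0.0258)² = 0.000668
δk/k = √(0.00140) = 0.0374
k = 188.1 N/m, so δk = 0.0374 × 188.1 = 7.03 N/m.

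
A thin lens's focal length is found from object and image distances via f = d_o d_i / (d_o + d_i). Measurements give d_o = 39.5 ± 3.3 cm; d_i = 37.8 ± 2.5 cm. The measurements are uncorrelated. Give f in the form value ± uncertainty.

∂f/∂d_o = (d_i/(d_o+d_i))² = 0.239;  ∂f/∂d_i = (d_o/(d_o+d_i))² = 0.261
δf = √((∂f/∂d_o · δd_o)² + (∂f/∂d_i · δd_i)²) = √(0.623 + 0.426) = 1.02 cm
f = 19.3 cm.

19.3 ± 1.02 cm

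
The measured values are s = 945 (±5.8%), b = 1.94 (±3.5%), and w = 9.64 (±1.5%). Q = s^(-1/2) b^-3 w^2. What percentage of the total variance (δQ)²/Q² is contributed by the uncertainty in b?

(δQ/Q)² = (−½·δs/s)² + (-3·δb/b)² + (2·δw/w)²
  s term: (-0.5×0.0580)² = 0.000841
  b term: (-3×0.0350)² = 0.0110
  w term: (2×0.0150)² = 0.000900
Total = 0.0128. Share from b = 0.0110/0.0128 = 0.864.

86.4%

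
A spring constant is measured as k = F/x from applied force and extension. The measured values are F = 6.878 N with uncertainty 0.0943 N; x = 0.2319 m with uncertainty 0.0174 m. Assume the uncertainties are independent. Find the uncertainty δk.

Products/powers → add relative errors in quadrature, weighted by exponent:
  (1·δF/F)² = (1×0.0137)² = 0.000188;  (-1·δx/x)² = (-1×0.0750)² = 0.00563
δk/k = √(0.00582) = 0.0763
k = 29.66 N/m, so δk = 0.0763 × 29.66 = 2.26 N/m.

2.26 N/m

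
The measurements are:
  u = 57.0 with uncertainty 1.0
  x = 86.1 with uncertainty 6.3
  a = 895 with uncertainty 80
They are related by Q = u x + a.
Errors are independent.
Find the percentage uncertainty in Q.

Let p = u·x = 4910. δp/p = √((1·δu/u)² + (1·δx/x)²) = √(0.000308 + 0.00535) = 0.0752, so δp = 369.
Q = p + a: δQ = √(δp² + δa²) = √(1.36e+05 + 6400) = 378
Q = 5800, so δQ/Q = 378/5800 = 0.0651.

6.51%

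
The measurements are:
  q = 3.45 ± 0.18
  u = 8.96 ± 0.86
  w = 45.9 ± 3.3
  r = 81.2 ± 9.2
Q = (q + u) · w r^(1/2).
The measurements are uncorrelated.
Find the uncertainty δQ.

Let h = q + u = 12.4. δh = √(δq² + δu²) = √(0.0324 + 0.740) = 0.879, so δh/h = 0.0708.
Q is then a monomial in h, w, r:
δQ/Q = √((δh/h)² + (1·δw/w)² + (½·δr/r)²) = √(0.00501 + 0.00517 + 0.00321) = 0.116
Q = 5130, so δQ = 0.116 × 5130 = 594.

594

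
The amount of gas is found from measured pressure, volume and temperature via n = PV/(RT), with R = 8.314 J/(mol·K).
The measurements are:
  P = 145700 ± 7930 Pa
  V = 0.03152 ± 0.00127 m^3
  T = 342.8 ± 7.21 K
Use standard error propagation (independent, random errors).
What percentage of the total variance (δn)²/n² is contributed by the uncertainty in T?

8.80%

(δn/n)² = (1·δP/P)² + (1·δV/V)² + (-1·δT/T)²
  P term: (1×0.0544)² = 0.00296
  V term: (1×0.0403)² = 0.00162
  T term: (-1×0.0210)² = 0.000442
Total = 0.00503. Share from T = 0.000442/0.00503 = 0.0880.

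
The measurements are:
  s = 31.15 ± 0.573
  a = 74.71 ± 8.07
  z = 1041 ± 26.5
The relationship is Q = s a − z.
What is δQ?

256

Let p = s·a = 2327. δp/p = √((1·δs/s)² + (1·δa/a)²) = √(0.000338 + 0.0117) = 0.110, so δp = 255.
Q = p − z: δQ = √(δp² + δz²) = √(65000 + 702) = 256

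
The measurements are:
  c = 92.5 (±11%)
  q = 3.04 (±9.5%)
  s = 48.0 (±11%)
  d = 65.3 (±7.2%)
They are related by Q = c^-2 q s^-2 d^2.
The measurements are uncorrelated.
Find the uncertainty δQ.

0.000234

For a monomial Q ∝ c^-2, q, s^-2, d^2, fractional errors add in quadrature:
  (-2·δc/c)² = (-2×0.110)² = 0.0484;  (1·δq/q)² = (1×0.0950)² = 0.00903;  (-2·δs/s)² = (-2×0.110)² = 0.0484;  (2·δd/d)² = (2×0.0720)² = 0.0207
δQ/Q = √(0.127) = 0.356
Q = 0.000658, so δQ = 0.356 × 0.000658 = 0.000234.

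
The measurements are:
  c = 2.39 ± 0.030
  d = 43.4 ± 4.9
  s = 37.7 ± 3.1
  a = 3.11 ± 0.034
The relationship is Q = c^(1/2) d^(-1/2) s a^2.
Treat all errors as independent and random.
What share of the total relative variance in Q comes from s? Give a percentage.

64.6%

(δQ/Q)² = (½·δc/c)² + (−½·δd/d)² + (1·δs/s)² + (2·δa/a)²
  c term: (0.5×0.0126)² = 3.94e-05
  d term: (-0.5×0.113)² = 0.00319
  s term: (1×0.0822)² = 0.00676
  a term: (2×0.0109)² = 0.000478
Total = 0.0105. Share from s = 0.00676/0.0105 = 0.646.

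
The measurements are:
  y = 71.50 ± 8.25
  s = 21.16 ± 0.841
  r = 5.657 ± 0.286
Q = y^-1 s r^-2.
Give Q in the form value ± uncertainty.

Products/powers → add relative errors in quadrature, weighted by exponent:
  (-1·δy/y)² = (-1×0.115)² = 0.0133;  (1·δs/s)² = (1×0.0397)² = 0.00158;  (-2·δr/r)² = (-2×0.0506)² = 0.0102
δQ/Q = √(0.0251) = 0.158
Q = 0.009248, so δQ = 0.158 × 0.009248 = 0.00147.

0.009248 ± 0.00147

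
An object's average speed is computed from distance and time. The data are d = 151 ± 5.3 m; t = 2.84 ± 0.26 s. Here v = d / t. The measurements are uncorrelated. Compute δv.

Each factor contributes (exponent × relative error)² to (δv/v)²:
  (1·δd/d)² = (1×0.0351)² = 0.00123;  (-1·δt/t)² = (-1×0.0915)² = 0.00838
δv/v = √(0.00961) = 0.0980
v = 53.2 m/s, so δv = 0.0980 × 53.2 = 5.21 m/s.

5.21 m/s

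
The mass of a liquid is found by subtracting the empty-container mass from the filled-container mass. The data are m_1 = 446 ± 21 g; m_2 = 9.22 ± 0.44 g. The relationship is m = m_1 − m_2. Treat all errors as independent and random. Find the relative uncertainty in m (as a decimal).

m is a linear combination, so absolute uncertainties add in quadrature:
  (δm_1)² = 441;  (δm_2)² = 0.194
δm = √(441) = 21.0 g
m = 437 g, so δm/m = 21.0/437 = 0.0481.

0.0481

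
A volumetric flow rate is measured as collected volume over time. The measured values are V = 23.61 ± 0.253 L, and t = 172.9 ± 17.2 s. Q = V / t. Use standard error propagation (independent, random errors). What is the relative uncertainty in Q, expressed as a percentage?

Since Q is a product/quotient, work with relative uncertainties:
  (1·δV/V)² = (1×0.0107)² = 0.000115;  (-1·δt/t)² = (-1×0.0995)² = 0.00990
δQ/Q = √(0.0100) = 0.100

10.0%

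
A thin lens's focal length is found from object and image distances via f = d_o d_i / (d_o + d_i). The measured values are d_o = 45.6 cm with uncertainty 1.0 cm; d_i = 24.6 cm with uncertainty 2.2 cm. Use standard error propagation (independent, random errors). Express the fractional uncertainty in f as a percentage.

∂f/∂d_o = (d_i/(d_o+d_i))² = 0.123;  ∂f/∂d_i = (d_o/(d_o+d_i))² = 0.422
δf = √((∂f/∂d_o · δd_o)² + (∂f/∂d_i · δd_i)²) = √(0.0151 + 0.862) = 0.936 cm
f = 16.0 cm, so δf/f = 0.936/16.0 = 0.0586.

5.86%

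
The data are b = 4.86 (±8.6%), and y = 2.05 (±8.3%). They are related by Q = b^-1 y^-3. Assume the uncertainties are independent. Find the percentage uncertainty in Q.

26.3%

Products/powers → add relative errors in quadrature, weighted by exponent:
  (-1·δb/b)² = (-1×0.0860)² = 0.00740;  (-3·δy/y)² = (-3×0.0830)² = 0.0620
δQ/Q = √(0.0694) = 0.263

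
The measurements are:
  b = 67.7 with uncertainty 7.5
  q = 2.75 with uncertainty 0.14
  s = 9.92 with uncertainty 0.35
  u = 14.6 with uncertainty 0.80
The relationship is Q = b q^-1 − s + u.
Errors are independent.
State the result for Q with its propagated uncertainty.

29.3 ± 3.13

Let p = b·q^-1 = 24.6. δp/p = √((1·δb/b)² + (-1·δq/q)²) = √(0.0123 + 0.00259) = 0.122, so δp = 3.00.
Q = p − s + u: δQ = √(δp² + δs² + δu²) = √(9.01 + 0.122 + 0.640) = 3.13
Q = 29.3.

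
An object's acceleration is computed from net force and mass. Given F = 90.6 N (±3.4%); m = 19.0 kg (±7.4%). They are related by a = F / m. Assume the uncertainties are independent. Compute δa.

0.388 m/s^2

Products/powers → add relative errors in quadrature, weighted by exponent:
  (1·δF/F)² = (1×0.0340)² = 0.00116;  (-1·δm/m)² = (-1×0.0740)² = 0.00548
δa/a = √(0.00663) = 0.0814
a = 4.77 m/s^2, so δa = 0.0814 × 4.77 = 0.388 m/s^2.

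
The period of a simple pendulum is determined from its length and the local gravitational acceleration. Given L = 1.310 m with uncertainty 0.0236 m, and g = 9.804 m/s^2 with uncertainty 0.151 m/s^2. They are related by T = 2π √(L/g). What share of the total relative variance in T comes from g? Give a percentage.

(δT/T)² = (½·δL/L)² + (−½·δg/g)²
  L term: (0.5×0.0180)² = 8.11e-05
  g term: (-0.5×0.0154)² = 5.93e-05
Total = 0.000140. Share from g = 5.93e-05/0.000140 = 0.422.

42.2%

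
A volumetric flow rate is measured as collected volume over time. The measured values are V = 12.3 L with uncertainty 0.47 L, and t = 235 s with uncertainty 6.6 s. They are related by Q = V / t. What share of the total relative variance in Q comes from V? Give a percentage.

(δQ/Q)² = (1·δV/V)² + (-1·δt/t)²
  V term: (1×0.0382)² = 0.00146
  t term: (-1×0.0281)² = 0.000789
Total = 0.00225. Share from V = 0.00146/0.00225 = 0.649.

64.9%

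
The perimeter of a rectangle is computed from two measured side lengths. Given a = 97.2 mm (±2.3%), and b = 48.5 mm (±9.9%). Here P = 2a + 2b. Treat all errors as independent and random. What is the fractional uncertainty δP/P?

Sums and differences: (δP)² = Σ (cᵢ δxᵢ)².
  (2·δa)² = 20.0;  (2·δb)² = 92.2
δP = √(112) = 10.6 mm
P = 291 mm, so δP/P = 10.6/291 = 0.0364.

0.0364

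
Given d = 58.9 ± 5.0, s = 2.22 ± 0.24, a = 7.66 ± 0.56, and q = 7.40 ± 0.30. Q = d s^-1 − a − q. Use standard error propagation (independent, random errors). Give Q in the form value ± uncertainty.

Let p = d·s^-1 = 26.5. δp/p = √((1·δd/d)² + (-1·δs/s)²) = √(0.00721 + 0.0117) = 0.137, so δp = 3.65.
Q = p − a − q: δQ = √(δp² + δa² + δq²) = √(13.3 + 0.314 + 0.0900) = 3.70
Q = 11.5.

11.5 ± 3.70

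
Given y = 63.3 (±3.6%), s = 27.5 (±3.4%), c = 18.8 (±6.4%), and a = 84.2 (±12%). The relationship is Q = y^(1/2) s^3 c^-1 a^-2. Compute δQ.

Since Q is a product/quotient, work with relative uncertainties:
  (½·δy/y)² = (0.5×0.0360)² = 0.000324;  (3·δs/s)² = (3×0.0340)² = 0.0104;  (-1·δc/c)² = (-1×0.0640)² = 0.00410;  (-2·δa/a)² = (-2×0.120)² = 0.0576
δQ/Q = √(0.0724) = 0.269
Q = 1.24, so δQ = 0.269 × 1.24 = 0.334.

0.334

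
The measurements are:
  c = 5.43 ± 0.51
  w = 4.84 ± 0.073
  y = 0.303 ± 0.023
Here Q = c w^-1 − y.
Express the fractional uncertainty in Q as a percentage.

Let p = c·w^-1 = 1.12. δp/p = √((1·δc/c)² + (-1·δw/w)²) = √(0.00882 + 0.000227) = 0.0951, so δp = 0.107.
Q = p − y: δQ = √(δp² + δy²) = √(0.0114 + 0.000529) = 0.109
Q = 0.819, so δQ/Q = 0.109/0.819 = 0.133.

13.3%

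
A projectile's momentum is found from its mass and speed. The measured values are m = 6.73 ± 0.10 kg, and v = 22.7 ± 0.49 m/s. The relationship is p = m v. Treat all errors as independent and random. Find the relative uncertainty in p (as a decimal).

0.0262

Products/powers → add relative errors in quadrature, weighted by exponent:
  (1·δm/m)² = (1×0.0149)² = 0.000221;  (1·δv/v)² = (1×0.0216)² = 0.000466
δp/p = √(0.000687) = 0.0262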